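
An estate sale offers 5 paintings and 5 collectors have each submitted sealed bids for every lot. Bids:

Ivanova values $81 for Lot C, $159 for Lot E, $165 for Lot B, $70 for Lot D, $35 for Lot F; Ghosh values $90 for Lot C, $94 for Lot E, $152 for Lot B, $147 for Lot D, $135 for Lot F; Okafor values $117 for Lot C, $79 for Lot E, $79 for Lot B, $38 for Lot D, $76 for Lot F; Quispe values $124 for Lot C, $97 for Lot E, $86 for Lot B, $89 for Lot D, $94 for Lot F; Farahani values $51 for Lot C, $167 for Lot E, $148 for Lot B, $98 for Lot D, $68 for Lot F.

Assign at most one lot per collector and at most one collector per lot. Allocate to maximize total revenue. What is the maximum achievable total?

Treat this as an assignment problem: match each collector to one lot.
Optimal: Ivanova→Lot B ($165), Ghosh→Lot D ($147), Okafor→Lot C ($117), Quispe→Lot F ($94), Farahani→Lot E ($167) — total 165+147+117+94+167 = $690.
Row-greedy (each collector in turn takes its best remaining lot) gives $594, worse by 96.
Next-best assignment: Ivanova→Lot B, Ghosh→Lot D, Okafor→Lot F, Quispe→Lot C, Farahani→Lot E = $679.

Max total: $690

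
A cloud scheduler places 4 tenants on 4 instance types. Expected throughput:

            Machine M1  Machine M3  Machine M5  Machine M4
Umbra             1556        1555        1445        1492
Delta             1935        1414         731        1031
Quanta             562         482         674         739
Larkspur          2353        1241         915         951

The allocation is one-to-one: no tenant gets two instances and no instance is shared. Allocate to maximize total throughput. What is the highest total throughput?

This is a one-to-one assignment (maximum-weight bipartite matching).
Optimal: Umbra→Machine M5 (1445 ops/s), Delta→Machine M3 (1414 ops/s), Quanta→Machine M4 (739 ops/s), Larkspur→Machine M1 (2353 ops/s) — total 1445+1414+739+2353 = 5951 ops/s.
Column-greedy (each instance in turn goes to its best remaining tenant) gives 5378 ops/s, worse by 573.
Next-best assignment: Umbra→Machine M4, Delta→Machine M3, Quanta→Machine M5, Larkspur→Machine M1 = 5933 ops/s.
Swapping Larkspur↔Quanta (Larkspur→Machine M4 951 ops/s, Quanta→Machine M1 562 ops/s) loses 1579.
Checked against all permutations: 5951 ops/s is optimal.

Maximum total: 5951 ops/s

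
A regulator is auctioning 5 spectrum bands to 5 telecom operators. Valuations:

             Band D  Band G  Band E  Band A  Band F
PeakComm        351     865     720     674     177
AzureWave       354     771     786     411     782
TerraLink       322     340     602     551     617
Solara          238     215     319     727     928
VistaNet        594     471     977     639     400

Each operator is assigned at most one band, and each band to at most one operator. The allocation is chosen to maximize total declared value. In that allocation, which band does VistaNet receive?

Optimal: PeakComm→Band G ($865M), AzureWave→Band E ($786M), TerraLink→Band A ($551M), Solara→Band F ($928M), VistaNet→Band D ($594M) — total 865+786+551+928+594 = $3724M.
Row-greedy (each operator in turn takes its best remaining band) gives $3589M, worse by 135.
Checked against all permutations: $3724M is optimal.
VistaNet's own top band is Band E ($977M), but forcing VistaNet→Band E and reassigning the rest optimally gives only $3675M — worse by 49.

VistaNet receives Band D.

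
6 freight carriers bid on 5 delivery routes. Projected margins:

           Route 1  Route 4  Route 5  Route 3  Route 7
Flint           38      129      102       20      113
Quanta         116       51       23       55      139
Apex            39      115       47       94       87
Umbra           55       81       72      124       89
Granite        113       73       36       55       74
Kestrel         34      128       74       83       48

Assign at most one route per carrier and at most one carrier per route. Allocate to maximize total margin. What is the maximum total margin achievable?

Max total: $606k

Optimal: Granite→Route 1 ($113k), Kestrel→Route 4 ($128k), Flint→Route 5 ($102k), Umbra→Route 3 ($124k), Quanta→Route 7 ($139k) — total 113+128+102+124+139 = $606k.
Row-greedy (each carrier in turn takes its best remaining route) gives $547k, worse by 59.
Next-best assignment: Granite→Route 1, Apex→Route 4, Flint→Route 5, Umbra→Route 3, Quanta→Route 7 = $593k.
Swapping Kestrel↔Quanta (Kestrel→Route 7 $48k, Quanta→Route 4 $51k) loses 168.
Every other assignment is strictly worse.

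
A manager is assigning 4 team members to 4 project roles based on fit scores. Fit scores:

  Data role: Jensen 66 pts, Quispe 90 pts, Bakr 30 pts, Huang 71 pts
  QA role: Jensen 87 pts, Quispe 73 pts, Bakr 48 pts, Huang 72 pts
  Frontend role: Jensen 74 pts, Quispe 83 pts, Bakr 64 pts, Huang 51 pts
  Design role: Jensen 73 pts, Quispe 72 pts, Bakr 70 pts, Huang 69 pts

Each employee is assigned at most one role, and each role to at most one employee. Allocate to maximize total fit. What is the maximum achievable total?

Treat this as an assignment problem: match each employee to one role.
Optimal: Jensen→QA role (87 pts), Quispe→Frontend role (83 pts), Bakr→Design role (70 pts), Huang→Data role (71 pts) — total 87+83+70+71 = 311 pts.
Column-greedy (each role in turn goes to its best remaining employee) gives 310 pts, worse by 1.
Next-best assignment: Jensen→QA role, Quispe→Data role, Bakr→Frontend role, Huang→Design role = 310 pts.
Checked against all permutations: 311 pts is optimal.

Maximum total: 311 pts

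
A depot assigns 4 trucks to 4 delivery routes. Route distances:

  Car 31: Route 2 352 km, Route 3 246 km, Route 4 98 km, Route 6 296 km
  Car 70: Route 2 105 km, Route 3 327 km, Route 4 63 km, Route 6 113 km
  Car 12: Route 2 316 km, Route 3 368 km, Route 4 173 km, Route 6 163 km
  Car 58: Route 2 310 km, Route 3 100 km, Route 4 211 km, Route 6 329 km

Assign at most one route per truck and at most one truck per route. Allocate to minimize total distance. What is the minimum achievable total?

Min total: 466 km

Optimal: Car 31→Route 4 (98 km), Car 70→Route 2 (105 km), Car 12→Route 6 (163 km), Car 58→Route 3 (100 km) — total 98+105+163+100 = 466 km.
Next-best assignment: Car 31→Route 4, Car 70→Route 6, Car 12→Route 2, Car 58→Route 3 = 627 km.
Swapping Car 31↔Car 70 (Car 31→Route 2 352 km, Car 70→Route 4 63 km) adds 212.
No other one-to-one assignment undercuts 466 km.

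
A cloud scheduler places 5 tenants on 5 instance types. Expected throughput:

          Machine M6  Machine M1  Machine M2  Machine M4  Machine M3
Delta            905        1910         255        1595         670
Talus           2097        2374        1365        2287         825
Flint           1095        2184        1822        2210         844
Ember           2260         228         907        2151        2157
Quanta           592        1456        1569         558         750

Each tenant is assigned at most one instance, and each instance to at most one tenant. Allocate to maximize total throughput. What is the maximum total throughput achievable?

This is the linear assignment problem.
Optimal: Delta→Machine M1 (1910 ops/s), Talus→Machine M6 (2097 ops/s), Flint→Machine M4 (2210 ops/s), Ember→Machine M3 (2157 ops/s), Quanta→Machine M2 (1569 ops/s) — total 1910+2097+2210+2157+1569 = 9943 ops/s.
Row-greedy (each tenant in turn takes its best remaining instance) gives 9029 ops/s, worse by 914.
Swapping Ember↔Delta (Ember→Machine M1 228 ops/s, Delta→Machine M3 670 ops/s) loses 3169.
Every other assignment is strictly worse.

Max total: 9943 ops/s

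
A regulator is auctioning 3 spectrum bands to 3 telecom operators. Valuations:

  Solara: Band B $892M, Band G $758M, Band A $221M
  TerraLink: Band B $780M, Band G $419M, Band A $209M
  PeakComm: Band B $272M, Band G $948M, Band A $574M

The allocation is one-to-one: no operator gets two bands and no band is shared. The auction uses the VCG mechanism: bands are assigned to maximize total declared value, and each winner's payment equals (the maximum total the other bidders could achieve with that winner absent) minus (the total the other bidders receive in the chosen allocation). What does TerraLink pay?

TerraLink pays $508M.

Efficient allocation: Solara→Band G ($758M), TerraLink→Band B ($780M), PeakComm→Band A ($574M); total welfare W = $2112M.
TerraLink receives Band B at value $780M, so the others get W − 780 = $1332M.
Without TerraLink: best allocation of the remaining 2 bidders over all 3 bands is Solara→Band B ($892M), PeakComm→Band G ($948M), total $1840M.
VCG payment = (others' best without TerraLink) − (others' welfare with TerraLink) = 1840 − 1332 = $508M.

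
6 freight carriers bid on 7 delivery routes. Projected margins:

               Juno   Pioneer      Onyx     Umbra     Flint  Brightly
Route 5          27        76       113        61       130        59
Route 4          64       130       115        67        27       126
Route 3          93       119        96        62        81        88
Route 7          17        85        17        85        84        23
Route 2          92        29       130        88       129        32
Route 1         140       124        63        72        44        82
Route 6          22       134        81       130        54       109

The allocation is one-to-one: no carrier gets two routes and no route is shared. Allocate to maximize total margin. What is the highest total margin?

Optimal: Juno→Route 1 ($140k), Pioneer→Route 3 ($119k), Onyx→Route 2 ($130k), Umbra→Route 6 ($130k), Flint→Route 5 ($130k), Brightly→Route 4 ($126k) — total 140+119+130+130+130+126 = $775k.
Max-entry greedy (repeatedly take the single best remaining cell) gives $745k, worse by 30.

Maximum total: $775k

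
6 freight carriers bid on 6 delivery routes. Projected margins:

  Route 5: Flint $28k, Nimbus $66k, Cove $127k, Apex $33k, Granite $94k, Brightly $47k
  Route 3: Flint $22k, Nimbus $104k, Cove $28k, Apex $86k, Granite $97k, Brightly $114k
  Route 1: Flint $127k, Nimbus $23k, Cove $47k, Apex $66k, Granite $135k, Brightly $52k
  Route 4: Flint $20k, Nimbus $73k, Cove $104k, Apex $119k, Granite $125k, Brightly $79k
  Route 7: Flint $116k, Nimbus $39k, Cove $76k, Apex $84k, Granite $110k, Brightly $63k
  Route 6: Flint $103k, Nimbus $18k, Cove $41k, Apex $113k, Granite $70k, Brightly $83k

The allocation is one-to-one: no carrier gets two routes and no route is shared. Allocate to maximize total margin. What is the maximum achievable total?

Max total: $684k

This is the linear assignment problem.
Optimal: Flint→Route 7 ($116k), Nimbus→Route 3 ($104k), Cove→Route 5 ($127k), Apex→Route 4 ($119k), Granite→Route 1 ($135k), Brightly→Route 6 ($83k) — total 116+104+127+119+135+83 = $684k.
Swapping Flint↔Cove (Flint→Route 5 $28k, Cove→Route 7 $76k) loses 139.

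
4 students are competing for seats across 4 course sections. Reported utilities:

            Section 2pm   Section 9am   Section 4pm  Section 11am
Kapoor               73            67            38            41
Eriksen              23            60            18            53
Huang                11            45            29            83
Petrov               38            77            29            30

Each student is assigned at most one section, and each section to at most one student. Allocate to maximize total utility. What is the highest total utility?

This is a one-to-one assignment (maximum-weight bipartite matching).
Optimal: Kapoor→Section 2pm (73 points), Eriksen→Section 4pm (18 points), Huang→Section 11am (83 points), Petrov→Section 9am (77 points) — total 73+18+83+77 = 251 points.
Row-greedy (each student in turn takes its best remaining section) gives 245 points, worse by 6.
No other one-to-one assignment exceeds 251 points.

Max total: 251 points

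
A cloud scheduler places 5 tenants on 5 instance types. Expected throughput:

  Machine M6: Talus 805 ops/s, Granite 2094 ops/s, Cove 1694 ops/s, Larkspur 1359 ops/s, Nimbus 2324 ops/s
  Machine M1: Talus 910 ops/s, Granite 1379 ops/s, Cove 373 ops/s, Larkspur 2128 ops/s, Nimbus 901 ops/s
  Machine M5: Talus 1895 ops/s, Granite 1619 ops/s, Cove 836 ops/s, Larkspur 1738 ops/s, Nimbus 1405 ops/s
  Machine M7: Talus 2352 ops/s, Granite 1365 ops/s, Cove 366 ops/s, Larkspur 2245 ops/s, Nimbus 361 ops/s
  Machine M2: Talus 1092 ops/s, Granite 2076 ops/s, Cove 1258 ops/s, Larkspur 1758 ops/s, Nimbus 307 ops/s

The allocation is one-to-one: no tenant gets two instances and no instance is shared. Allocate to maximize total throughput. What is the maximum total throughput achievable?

Optimal: Talus→Machine M7 (2352 ops/s), Granite→Machine M2 (2076 ops/s), Cove→Machine M5 (836 ops/s), Larkspur→Machine M1 (2128 ops/s), Nimbus→Machine M6 (2324 ops/s) — total 2352+2076+836+2128+2324 = 9716 ops/s.
Column-greedy (each instance in turn goes to its best remaining tenant) gives 8970 ops/s, worse by 746.
Next-best assignment: Talus→Machine M7, Granite→Machine M5, Cove→Machine M2, Larkspur→Machine M1, Nimbus→Machine M6 = 9681 ops/s.
Checked against all permutations: 9716 ops/s is optimal.

Maximum total: 9716 ops/s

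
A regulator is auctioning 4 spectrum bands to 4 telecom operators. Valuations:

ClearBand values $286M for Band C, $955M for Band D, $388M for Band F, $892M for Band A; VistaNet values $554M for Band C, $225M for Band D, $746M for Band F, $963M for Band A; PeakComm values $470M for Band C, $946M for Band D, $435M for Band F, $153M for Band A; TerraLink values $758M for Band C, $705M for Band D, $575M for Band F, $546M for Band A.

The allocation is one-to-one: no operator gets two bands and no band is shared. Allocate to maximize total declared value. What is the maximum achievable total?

Maximum total: $3342M

Optimal: ClearBand→Band A ($892M), VistaNet→Band F ($746M), PeakComm→Band D ($946M), TerraLink→Band C ($758M) — total 892+746+946+758 = $3342M.
Max-entry greedy (repeatedly take the single best remaining cell) gives $3111M, worse by 231.
Next-best assignment: ClearBand→Band D, VistaNet→Band A, PeakComm→Band F, TerraLink→Band C = $3111M.
Swapping ClearBand↔VistaNet (ClearBand→Band F $388M, VistaNet→Band A $963M) loses 287.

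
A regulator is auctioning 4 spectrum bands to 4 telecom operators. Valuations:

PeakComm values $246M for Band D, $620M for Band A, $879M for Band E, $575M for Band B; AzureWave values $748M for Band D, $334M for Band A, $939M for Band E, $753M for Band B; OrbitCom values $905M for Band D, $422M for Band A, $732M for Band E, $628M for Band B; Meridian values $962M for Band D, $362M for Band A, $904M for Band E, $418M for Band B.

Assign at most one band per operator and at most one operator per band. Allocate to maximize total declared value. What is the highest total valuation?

Max total: $3182M

Optimal: PeakComm→Band A ($620M), AzureWave→Band B ($753M), OrbitCom→Band D ($905M), Meridian→Band E ($904M) — total 620+753+905+904 = $3182M.
Max-entry greedy (repeatedly take the single best remaining cell) gives $3149M, worse by 33.
Next-best assignment: PeakComm→Band A, AzureWave→Band E, OrbitCom→Band B, Meridian→Band D = $3149M.
Swapping Meridian↔AzureWave (Meridian→Band B $418M, AzureWave→Band E $939M) loses 300.
Every other assignment is strictly worse.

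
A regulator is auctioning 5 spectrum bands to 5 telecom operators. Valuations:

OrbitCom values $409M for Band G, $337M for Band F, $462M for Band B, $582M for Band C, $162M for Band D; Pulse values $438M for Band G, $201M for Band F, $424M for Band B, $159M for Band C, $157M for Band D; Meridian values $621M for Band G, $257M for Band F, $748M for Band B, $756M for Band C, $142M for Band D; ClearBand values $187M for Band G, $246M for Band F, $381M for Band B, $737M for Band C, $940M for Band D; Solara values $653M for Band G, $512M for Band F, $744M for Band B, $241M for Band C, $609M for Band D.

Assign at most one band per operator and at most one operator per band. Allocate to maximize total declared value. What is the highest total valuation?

Optimal: OrbitCom→Band C ($582M), Pulse→Band G ($438M), Meridian→Band B ($748M), ClearBand→Band D ($940M), Solara→Band F ($512M) — total 582+438+748+940+512 = $3220M.
Column-greedy (each band in turn goes to its best remaining operator) gives $2632M, worse by 588.

Max total: $3220M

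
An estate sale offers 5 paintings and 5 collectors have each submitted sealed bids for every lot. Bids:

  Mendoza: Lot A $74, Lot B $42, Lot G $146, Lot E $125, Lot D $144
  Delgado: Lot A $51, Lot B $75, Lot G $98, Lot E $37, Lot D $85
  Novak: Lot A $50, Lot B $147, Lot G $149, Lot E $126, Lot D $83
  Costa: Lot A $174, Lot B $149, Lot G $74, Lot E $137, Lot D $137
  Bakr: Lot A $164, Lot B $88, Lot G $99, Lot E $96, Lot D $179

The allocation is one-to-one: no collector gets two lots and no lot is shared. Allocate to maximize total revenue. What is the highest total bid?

Max total: $723

This is a one-to-one assignment (maximum-weight bipartite matching).
Optimal: Mendoza→Lot E ($125), Delgado→Lot G ($98), Novak→Lot B ($147), Costa→Lot A ($174), Bakr→Lot D ($179) — total 125+98+147+174+179 = $723.
Max-entry greedy (repeatedly take the single best remaining cell) gives $702, worse by 21.
Checked against all permutations: $723 is optimal.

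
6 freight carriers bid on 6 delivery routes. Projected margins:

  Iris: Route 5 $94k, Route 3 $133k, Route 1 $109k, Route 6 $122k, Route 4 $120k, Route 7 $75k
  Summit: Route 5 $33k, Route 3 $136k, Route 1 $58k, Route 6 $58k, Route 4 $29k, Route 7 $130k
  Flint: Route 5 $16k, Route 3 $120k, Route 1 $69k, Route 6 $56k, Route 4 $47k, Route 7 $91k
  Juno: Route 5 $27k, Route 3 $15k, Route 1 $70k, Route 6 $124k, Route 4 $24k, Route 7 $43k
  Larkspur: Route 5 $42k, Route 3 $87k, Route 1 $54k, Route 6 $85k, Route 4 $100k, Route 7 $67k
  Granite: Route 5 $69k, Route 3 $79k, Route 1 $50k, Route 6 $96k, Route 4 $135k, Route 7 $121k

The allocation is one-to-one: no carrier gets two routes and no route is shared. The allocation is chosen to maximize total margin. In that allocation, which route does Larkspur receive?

Optimal: Iris→Route 1 ($109k), Summit→Route 7 ($130k), Flint→Route 3 ($120k), Juno→Route 6 ($124k), Larkspur→Route 5 ($42k), Granite→Route 4 ($135k) — total 109+130+120+124+42+135 = $660k.
Column-greedy (each route in turn goes to its best remaining carrier) gives $587k, worse by 73.
Larkspur's own top route is Route 4 ($100k), but forcing Larkspur→Route 4 and reassigning the rest optimally gives only $652k — worse by 8.

Larkspur receives Route 5.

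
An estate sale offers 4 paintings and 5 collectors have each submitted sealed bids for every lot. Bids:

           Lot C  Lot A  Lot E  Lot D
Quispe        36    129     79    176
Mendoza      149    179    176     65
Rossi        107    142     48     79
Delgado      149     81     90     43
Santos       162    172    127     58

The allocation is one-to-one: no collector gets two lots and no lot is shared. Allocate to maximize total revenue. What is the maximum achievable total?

Max total: $673

This is a one-to-one assignment (maximum-weight bipartite matching).
Optimal: Delgado→Lot C ($149), Santos→Lot A ($172), Mendoza→Lot E ($176), Quispe→Lot D ($176) — total 149+172+176+176 = $673.
Max-entry greedy (repeatedly take the single best remaining cell) gives $607, worse by 66.
Next-best assignment: Santos→Lot C, Rossi→Lot A, Mendoza→Lot E, Quispe→Lot D = $656.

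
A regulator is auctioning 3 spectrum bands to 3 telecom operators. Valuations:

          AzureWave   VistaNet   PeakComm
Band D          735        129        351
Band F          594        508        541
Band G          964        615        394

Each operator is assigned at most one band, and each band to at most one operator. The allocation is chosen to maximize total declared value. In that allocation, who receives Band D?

Optimal: AzureWave→Band D ($735M), VistaNet→Band G ($615M), PeakComm→Band F ($541M) — total 735+615+541 = $1891M.
No other one-to-one assignment exceeds $1891M.
AzureWave's own top band is Band G ($964M), but forcing AzureWave→Band G and reassigning the rest optimally gives only $1823M — worse by 68.

AzureWave receives Band D.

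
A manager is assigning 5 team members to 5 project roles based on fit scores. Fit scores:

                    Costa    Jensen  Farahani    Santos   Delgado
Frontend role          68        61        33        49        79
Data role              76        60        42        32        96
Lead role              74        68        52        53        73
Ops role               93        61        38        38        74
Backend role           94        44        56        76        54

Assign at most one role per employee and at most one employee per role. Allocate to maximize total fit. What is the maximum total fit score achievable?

Max total: 378 pts

Optimal: Costa→Ops role (93 pts), Jensen→Frontend role (61 pts), Farahani→Lead role (52 pts), Santos→Backend role (76 pts), Delgado→Data role (96 pts) — total 93+61+52+76+96 = 378 pts.
Checked against all permutations: 378 pts is optimal.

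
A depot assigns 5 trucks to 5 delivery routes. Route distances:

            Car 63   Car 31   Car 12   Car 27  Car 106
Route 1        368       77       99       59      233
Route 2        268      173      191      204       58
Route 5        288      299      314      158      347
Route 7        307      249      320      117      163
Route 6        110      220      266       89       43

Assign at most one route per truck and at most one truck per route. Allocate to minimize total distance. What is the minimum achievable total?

This is the linear assignment problem.
Optimal: Car 63→Route 6 (110 km), Car 31→Route 7 (249 km), Car 12→Route 1 (99 km), Car 27→Route 5 (158 km), Car 106→Route 2 (58 km) — total 110+249+99+158+58 = 674 km.
Next-best assignment: Car 63→Route 6, Car 31→Route 1, Car 12→Route 5, Car 27→Route 7, Car 106→Route 2 = 676 km.
No other one-to-one assignment undercuts 674 km.

Minimum total: 674 km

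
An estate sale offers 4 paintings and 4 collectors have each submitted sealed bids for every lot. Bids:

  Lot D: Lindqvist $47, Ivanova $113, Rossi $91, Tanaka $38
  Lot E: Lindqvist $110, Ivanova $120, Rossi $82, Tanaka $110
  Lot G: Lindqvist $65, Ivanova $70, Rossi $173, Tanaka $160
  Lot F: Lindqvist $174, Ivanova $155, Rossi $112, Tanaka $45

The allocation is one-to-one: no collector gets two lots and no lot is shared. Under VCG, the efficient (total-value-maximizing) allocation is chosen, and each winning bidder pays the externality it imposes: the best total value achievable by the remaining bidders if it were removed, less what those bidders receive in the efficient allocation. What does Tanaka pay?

Tanaka pays $7.

Efficient allocation: Lindqvist→Lot F ($174), Ivanova→Lot D ($113), Rossi→Lot G ($173), Tanaka→Lot E ($110); total welfare W = $570.
Tanaka receives Lot E at value $110, so the others get W − 110 = $460.
Without Tanaka: best allocation of the remaining 3 bidders over all 4 lots is Lindqvist→Lot F ($174), Ivanova→Lot E ($120), Rossi→Lot G ($173), total $467.
VCG payment = (others' best without Tanaka) − (others' welfare with Tanaka) = 467 − 460 = $7.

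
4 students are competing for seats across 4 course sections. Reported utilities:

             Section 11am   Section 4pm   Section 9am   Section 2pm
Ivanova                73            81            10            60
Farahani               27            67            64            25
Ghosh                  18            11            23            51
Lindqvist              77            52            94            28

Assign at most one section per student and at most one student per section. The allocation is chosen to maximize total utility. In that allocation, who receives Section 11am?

Ivanova receives Section 11am.

Optimal: Ivanova→Section 11am (73 points), Farahani→Section 4pm (67 points), Ghosh→Section 2pm (51 points), Lindqvist→Section 9am (94 points) — total 73+67+51+94 = 285 points.
Row-greedy (each student in turn takes its best remaining section) gives 273 points, worse by 12.
Checked against all permutations: 285 points is optimal.
Ivanova's own top section is Section 4pm (81 points), but forcing Ivanova→Section 4pm and reassigning the rest optimally gives only 273 points — worse by 12.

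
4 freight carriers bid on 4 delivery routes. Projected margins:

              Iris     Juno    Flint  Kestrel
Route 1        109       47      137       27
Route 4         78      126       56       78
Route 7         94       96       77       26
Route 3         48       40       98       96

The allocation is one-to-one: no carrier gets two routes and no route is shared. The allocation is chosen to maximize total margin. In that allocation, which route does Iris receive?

Iris receives Route 7.

Optimal: Iris→Route 7 ($94k), Juno→Route 4 ($126k), Flint→Route 1 ($137k), Kestrel→Route 3 ($96k) — total 94+126+137+96 = $453k.
Swapping Juno↔Iris (Juno→Route 7 $96k, Iris→Route 4 $78k) loses 46.
Every other assignment is strictly worse.
Iris's own top route is Route 1 ($109k), but forcing Iris→Route 1 and reassigning the rest optimally gives only $408k — worse by 45.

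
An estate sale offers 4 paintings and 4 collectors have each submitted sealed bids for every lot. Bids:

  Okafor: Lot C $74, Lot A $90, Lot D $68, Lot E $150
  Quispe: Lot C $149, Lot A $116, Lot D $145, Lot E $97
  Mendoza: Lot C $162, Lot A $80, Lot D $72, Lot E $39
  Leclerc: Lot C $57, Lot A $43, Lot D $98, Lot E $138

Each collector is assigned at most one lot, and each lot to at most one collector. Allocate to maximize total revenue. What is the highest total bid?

Max total: $535

Optimal: Okafor→Lot A ($90), Quispe→Lot D ($145), Mendoza→Lot C ($162), Leclerc→Lot E ($138) — total 90+145+162+138 = $535.
Swapping Leclerc↔Quispe (Leclerc→Lot D $98, Quispe→Lot E $97) loses 88.
No other one-to-one assignment exceeds $535.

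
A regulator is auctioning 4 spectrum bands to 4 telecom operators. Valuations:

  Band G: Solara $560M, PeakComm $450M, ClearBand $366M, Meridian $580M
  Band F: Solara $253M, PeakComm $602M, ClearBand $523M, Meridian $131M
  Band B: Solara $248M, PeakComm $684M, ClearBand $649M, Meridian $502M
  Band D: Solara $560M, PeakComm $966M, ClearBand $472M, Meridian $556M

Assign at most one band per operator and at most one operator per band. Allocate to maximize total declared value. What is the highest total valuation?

Maximum total: $2551M

This is the linear assignment problem.
Optimal: Solara→Band G ($560M), PeakComm→Band D ($966M), ClearBand→Band F ($523M), Meridian→Band B ($502M) — total 560+966+523+502 = $2551M.
Max-entry greedy (repeatedly take the single best remaining cell) gives $2448M, worse by 103.
Swapping PeakComm↔Solara (PeakComm→Band G $450M, Solara→Band D $560M) loses 516.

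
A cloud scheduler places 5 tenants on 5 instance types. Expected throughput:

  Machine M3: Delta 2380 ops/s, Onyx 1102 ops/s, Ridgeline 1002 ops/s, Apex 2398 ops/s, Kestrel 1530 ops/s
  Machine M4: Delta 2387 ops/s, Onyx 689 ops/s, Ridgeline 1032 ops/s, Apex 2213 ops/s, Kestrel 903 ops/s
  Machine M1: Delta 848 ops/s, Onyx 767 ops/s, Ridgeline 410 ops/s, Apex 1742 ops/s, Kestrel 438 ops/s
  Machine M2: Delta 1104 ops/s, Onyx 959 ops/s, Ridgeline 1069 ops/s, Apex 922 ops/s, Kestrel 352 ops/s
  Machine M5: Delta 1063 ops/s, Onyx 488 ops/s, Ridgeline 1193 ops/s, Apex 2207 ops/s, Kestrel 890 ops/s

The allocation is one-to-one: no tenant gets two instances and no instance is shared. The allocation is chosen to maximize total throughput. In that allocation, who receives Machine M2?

Ridgeline receives Machine M2.

This is a one-to-one assignment (maximum-weight bipartite matching).
Optimal: Delta→Machine M4 (2387 ops/s), Onyx→Machine M1 (767 ops/s), Ridgeline→Machine M2 (1069 ops/s), Apex→Machine M5 (2207 ops/s), Kestrel→Machine M3 (1530 ops/s) — total 2387+767+1069+2207+1530 = 7960 ops/s.
Column-greedy (each instance in turn goes to its best remaining tenant) gives 7511 ops/s, worse by 449.
Ridgeline's own top instance is Machine M5 (1193 ops/s), but forcing Ridgeline→Machine M5 and reassigning the rest optimally gives only 7811 ops/s — worse by 149.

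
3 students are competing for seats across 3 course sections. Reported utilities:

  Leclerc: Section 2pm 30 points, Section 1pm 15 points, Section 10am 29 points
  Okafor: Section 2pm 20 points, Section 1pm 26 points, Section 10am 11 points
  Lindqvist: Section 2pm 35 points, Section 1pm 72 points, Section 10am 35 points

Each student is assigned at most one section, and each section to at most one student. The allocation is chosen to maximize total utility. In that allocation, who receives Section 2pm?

This is the linear assignment problem.
Optimal: Leclerc→Section 10am (29 points), Okafor→Section 2pm (20 points), Lindqvist→Section 1pm (72 points) — total 29+20+72 = 121 points.
Column-greedy (each section in turn goes to its best remaining student) gives 90 points, worse by 31.
Swapping Okafor↔Lindqvist (Okafor→Section 1pm 26 points, Lindqvist→Section 2pm 35 points) loses 31.
No other one-to-one assignment exceeds 121 points.
Okafor's own top section is Section 1pm (26 points), but forcing Okafor→Section 1pm and reassigning the rest optimally gives only 91 points — worse by 30.

Okafor receives Section 2pm.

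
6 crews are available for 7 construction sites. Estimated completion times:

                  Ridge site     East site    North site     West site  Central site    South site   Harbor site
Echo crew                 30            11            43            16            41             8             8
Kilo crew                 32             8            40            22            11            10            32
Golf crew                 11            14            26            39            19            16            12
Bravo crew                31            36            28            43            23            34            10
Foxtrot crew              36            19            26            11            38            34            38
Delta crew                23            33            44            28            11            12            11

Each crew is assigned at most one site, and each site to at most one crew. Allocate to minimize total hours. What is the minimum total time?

Minimum total: 59 hours

This is a one-to-one assignment (minimum-cost bipartite matching).
Optimal: Echo crew→South site (8 hours), Kilo crew→East site (8 hours), Golf crew→Ridge site (11 hours), Bravo crew→Harbor site (10 hours), Foxtrot crew→West site (11 hours), Delta crew→Central site (11 hours) — total 8+8+11+10+11+11 = 59 hours.
Column-greedy (each site in turn goes to its cheapest remaining crew) gives 106 hours, worse by 47.
Next-best assignment: Echo crew→East site, Kilo crew→South site, Golf crew→Ridge site, Bravo crew→Harbor site, Foxtrot crew→West site, Delta crew→Central site = 64 hours.
Swapping Echo crew↔Delta crew (Echo crew→Central site 41 hours, Delta crew→South site 12 hours) adds 34.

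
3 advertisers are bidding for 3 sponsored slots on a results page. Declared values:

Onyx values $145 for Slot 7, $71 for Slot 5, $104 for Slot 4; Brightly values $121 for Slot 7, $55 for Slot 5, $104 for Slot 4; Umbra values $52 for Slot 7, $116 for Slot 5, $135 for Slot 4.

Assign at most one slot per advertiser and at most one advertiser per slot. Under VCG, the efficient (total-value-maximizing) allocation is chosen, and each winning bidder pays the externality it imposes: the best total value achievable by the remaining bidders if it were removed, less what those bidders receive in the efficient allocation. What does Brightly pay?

Efficient allocation: Onyx→Slot 7 ($145), Brightly→Slot 4 ($104), Umbra→Slot 5 ($116); total welfare W = $365.
Brightly receives Slot 4 at value $104, so the others get W − 104 = $261.
Without Brightly: best allocation of the remaining 2 bidders over all 3 slots is Onyx→Slot 7 ($145), Umbra→Slot 4 ($135), total $280.
VCG payment = (others' best without Brightly) − (others' welfare with Brightly) = 280 − 261 = $19.

Brightly pays $19.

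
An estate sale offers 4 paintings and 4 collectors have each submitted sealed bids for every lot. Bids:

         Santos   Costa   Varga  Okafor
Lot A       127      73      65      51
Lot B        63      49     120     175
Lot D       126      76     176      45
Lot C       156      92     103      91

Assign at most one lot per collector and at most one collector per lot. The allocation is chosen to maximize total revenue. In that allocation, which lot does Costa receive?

Optimal: Santos→Lot C ($156), Costa→Lot A ($73), Varga→Lot D ($176), Okafor→Lot B ($175) — total 156+73+176+175 = $580.
Row-greedy (each collector in turn takes its best remaining lot) gives $403, worse by 177.
Next-best assignment: Santos→Lot A, Costa→Lot C, Varga→Lot D, Okafor→Lot B = $570.
Checked against all permutations: $580 is optimal.
Costa's own top lot is Lot C ($92), but forcing Costa→Lot C and reassigning the rest optimally gives only $570 — worse by 10.

Costa receives Lot A.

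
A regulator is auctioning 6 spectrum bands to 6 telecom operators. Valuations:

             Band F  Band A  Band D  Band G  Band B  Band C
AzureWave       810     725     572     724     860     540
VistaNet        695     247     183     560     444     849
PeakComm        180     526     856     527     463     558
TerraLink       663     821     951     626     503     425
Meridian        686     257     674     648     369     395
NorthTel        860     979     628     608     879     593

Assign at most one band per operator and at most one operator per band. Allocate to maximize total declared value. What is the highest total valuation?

Maximum total: $4894M

Optimal: AzureWave→Band B ($860M), VistaNet→Band C ($849M), PeakComm→Band D ($856M), TerraLink→Band A ($821M), Meridian→Band G ($648M), NorthTel→Band F ($860M) — total 860+849+856+821+648+860 = $4894M.
Row-greedy (each operator in turn takes its best remaining band) gives $4680M, worse by 214.
No other one-to-one assignment exceeds $4894M.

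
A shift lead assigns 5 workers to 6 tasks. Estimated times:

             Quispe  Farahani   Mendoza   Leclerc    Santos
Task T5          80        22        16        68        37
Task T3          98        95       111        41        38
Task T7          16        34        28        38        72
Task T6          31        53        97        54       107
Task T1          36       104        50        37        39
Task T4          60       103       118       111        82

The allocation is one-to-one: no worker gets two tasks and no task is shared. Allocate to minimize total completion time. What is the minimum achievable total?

Optimal: Quispe→Task T6 (31 min), Farahani→Task T5 (22 min), Mendoza→Task T7 (28 min), Leclerc→Task T1 (37 min), Santos→Task T3 (38 min) — total 31+22+28+37+38 = 156 min.
Min-entry greedy (repeatedly take the single cheapest remaining cell) gives 160 min, worse by 4.
Swapping Quispe↔Santos (Quispe→Task T3 98 min, Santos→Task T6 107 min) adds 136.
No other one-to-one assignment undercuts 156 min.

Minimum total: 156 min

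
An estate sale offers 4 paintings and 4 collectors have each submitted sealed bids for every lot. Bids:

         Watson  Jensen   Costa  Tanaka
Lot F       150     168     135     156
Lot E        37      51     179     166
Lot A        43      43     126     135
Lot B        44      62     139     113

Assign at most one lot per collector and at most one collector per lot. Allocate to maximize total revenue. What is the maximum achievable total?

This is the linear assignment problem.
Optimal: Watson→Lot F ($150), Jensen→Lot B ($62), Costa→Lot E ($179), Tanaka→Lot A ($135) — total 150+62+179+135 = $526.
No other one-to-one assignment exceeds $526.

Max total: $526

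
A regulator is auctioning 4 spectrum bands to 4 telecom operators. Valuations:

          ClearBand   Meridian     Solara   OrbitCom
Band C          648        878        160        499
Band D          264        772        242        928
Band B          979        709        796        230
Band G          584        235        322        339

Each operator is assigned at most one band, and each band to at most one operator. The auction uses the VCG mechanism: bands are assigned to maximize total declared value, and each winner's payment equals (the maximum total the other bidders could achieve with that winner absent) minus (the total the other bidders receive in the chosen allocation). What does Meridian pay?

Efficient allocation: ClearBand→Band G ($584M), Meridian→Band C ($878M), Solara→Band B ($796M), OrbitCom→Band D ($928M); total welfare W = $3186M.
Meridian receives Band C at value $878M, so the others get W − 878 = $2308M.
Without Meridian: best allocation of the remaining 3 bidders over all 4 bands is ClearBand→Band C ($648M), Solara→Band B ($796M), OrbitCom→Band D ($928M), total $2372M.
VCG payment = (others' best without Meridian) − (others' welfare with Meridian) = 2372 − 2308 = $64M.

Meridian pays $64M.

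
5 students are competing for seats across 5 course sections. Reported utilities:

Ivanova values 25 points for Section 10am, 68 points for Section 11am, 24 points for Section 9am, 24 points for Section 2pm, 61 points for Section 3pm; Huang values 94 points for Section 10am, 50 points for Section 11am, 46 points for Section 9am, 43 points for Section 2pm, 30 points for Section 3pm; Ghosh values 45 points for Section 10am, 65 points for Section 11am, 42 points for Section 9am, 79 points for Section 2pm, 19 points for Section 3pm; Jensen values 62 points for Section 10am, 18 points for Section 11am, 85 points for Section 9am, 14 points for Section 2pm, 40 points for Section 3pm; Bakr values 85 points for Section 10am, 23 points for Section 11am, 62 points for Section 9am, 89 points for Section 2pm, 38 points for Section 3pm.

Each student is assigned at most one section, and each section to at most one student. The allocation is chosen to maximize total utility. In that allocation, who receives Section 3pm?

Optimal: Ivanova→Section 3pm (61 points), Huang→Section 10am (94 points), Ghosh→Section 11am (65 points), Jensen→Section 9am (85 points), Bakr→Section 2pm (89 points) — total 61+94+65+85+89 = 394 points.
Next-best assignment: Ivanova→Section 11am, Huang→Section 10am, Ghosh→Section 2pm, Jensen→Section 9am, Bakr→Section 3pm = 364 points.
Swapping Ghosh↔Huang (Ghosh→Section 10am 45 points, Huang→Section 11am 50 points) loses 64.
Ivanova's own top section is Section 11am (68 points), but forcing Ivanova→Section 11am and reassigning the rest optimally gives only 364 points — worse by 30.

Ivanova receives Section 3pm.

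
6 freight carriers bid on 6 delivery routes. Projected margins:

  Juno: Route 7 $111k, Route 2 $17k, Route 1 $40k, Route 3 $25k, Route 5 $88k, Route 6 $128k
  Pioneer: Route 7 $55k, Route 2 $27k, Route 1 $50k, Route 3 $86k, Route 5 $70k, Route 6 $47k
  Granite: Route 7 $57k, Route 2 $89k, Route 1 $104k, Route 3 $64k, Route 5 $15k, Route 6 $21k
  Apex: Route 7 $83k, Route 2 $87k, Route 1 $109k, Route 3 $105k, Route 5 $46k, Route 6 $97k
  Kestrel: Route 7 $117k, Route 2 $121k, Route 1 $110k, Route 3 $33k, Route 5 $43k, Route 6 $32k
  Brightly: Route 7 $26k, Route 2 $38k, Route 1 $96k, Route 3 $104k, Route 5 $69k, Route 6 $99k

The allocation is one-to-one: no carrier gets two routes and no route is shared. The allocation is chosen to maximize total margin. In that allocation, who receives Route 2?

This is the linear assignment problem.
Optimal: Juno→Route 6 ($128k), Pioneer→Route 5 ($70k), Granite→Route 2 ($89k), Apex→Route 1 ($109k), Kestrel→Route 7 ($117k), Brightly→Route 3 ($104k) — total 128+70+89+109+117+104 = $617k.
Column-greedy (each route in turn goes to its best remaining carrier) gives $554k, worse by 63.
Granite's own top route is Route 1 ($104k), but forcing Granite→Route 1 and reassigning the rest optimally gives only $610k — worse by 7.

Granite receives Route 2.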